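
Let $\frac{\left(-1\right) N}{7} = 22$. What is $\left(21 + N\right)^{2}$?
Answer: $17689$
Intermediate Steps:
$N = -154$ ($N = \left(-7\right) 22 = -154$)
$\left(21 + N\right)^{2} = \left(21 - 154\right)^{2} = \left(-133\right)^{2} = 17689$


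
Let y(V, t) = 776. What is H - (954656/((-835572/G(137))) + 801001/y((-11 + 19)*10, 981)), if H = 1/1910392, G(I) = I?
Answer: -16948837188706327/19354774528716 ≈ -875.69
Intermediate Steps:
H = 1/1910392 ≈ 5.2345e-7
H - (954656/((-835572/G(137))) + 801001/y((-11 + 19)*10, 981)) = 1/1910392 - (954656/((-835572/137)) + 801001/776) = 1/1910392 - (954656/((-835572*1/137)) + 801001*(1/776)) = 1/1910392 - (954656/(-835572/137) + 801001/776) = 1/1910392 - (954656*(-137/835572) + 801001/776) = 1/1910392 - (-32696968/208893 + 801001/776) = 1/1910392 - 1*141950654725/162100968 = 1/1910392 - 141950654725/162100968 = -16948837188706327/19354774528716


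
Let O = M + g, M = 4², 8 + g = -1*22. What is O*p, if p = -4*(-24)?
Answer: -1344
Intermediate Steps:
g = -30 (g = -8 - 1*22 = -8 - 22 = -30)
M = 16
p = 96
O = -14 (O = 16 - 30 = -14)
O*p = -14*96 = -1344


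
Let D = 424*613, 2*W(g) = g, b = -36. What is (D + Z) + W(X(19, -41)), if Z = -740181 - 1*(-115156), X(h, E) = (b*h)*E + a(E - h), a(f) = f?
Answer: -351121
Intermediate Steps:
X(h, E) = E - h - 36*E*h (X(h, E) = (-36*h)*E + (E - h) = -36*E*h + (E - h) = E - h - 36*E*h)
W(g) = g/2
D = 259912
Z = -625025 (Z = -740181 + 115156 = -625025)
(D + Z) + W(X(19, -41)) = (259912 - 625025) + (-41 - 1*19 - 36*(-41)*19)/2 = -365113 + (-41 - 19 + 28044)/2 = -365113 + (½)*27984 = -365113 + 13992 = -351121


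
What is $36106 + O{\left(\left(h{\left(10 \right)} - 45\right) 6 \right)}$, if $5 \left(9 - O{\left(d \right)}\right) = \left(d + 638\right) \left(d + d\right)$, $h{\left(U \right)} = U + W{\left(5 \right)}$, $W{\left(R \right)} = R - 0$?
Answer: $69091$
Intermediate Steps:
$W{\left(R \right)} = R$ ($W{\left(R \right)} = R + 0 = R$)
$h{\left(U \right)} = 5 + U$ ($h{\left(U \right)} = U + 5 = 5 + U$)
$O{\left(d \right)} = 9 - \frac{2 d \left(638 + d\right)}{5}$ ($O{\left(d \right)} = 9 - \frac{\left(d + 638\right) \left(d + d\right)}{5} = 9 - \frac{\left(638 + d\right) 2 d}{5} = 9 - \frac{2 d \left(638 + d\right)}{5}$)
$36106 + O{\left(\left(h{\left(10 \right)} - 45\right) 6 \right)} = 36106 - \left(-9 + \frac{2 \cdot 36 \left(\left(5 + 10\right) - 45\right)^{2}}{5} + \frac{1276}{5} \left(\left(5 + 10\right) - 45\right) 6\right) = 36106 - \left(-9 + \frac{2 \cdot 36 \left(15 - 45\right)^{2}}{5} + \frac{1276}{5} \left(15 - 45\right) 6\right) = 36106 - \left(-9 + 12960 + \frac{1276}{5} \left(-30\right) 6\right) = 36106 - \left(-45945 + 12960\right) = 36106 + \left(9 + 45936 - 12960\right) = 36106 + 32985 = 69091$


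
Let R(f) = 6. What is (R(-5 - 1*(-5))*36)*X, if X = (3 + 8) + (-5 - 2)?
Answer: 864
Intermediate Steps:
X = 4 (X = 11 - 7 = 4)
(R(-5 - 1*(-5))*36)*X = (6*36)*4 = 216*4 = 864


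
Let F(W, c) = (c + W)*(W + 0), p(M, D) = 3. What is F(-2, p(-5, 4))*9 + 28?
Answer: 10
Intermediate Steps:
F(W, c) = W*(W + c) (F(W, c) = (W + c)*W = W*(W + c))
F(-2, p(-5, 4))*9 + 28 = -2*(-2 + 3)*9 + 28 = -2*1*9 + 28 = -2*9 + 28 = -18 + 28 = 10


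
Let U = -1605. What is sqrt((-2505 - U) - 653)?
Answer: I*sqrt(1553) ≈ 39.408*I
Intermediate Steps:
sqrt((-2505 - U) - 653) = sqrt((-2505 - 1*(-1605)) - 653) = sqrt((-2505 + 1605) - 653) = sqrt(-900 - 653) = sqrt(-1553) = I*sqrt(1553)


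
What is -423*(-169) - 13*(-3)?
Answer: 71526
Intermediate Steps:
-423*(-169) - 13*(-3) = 71487 + 39 = 71526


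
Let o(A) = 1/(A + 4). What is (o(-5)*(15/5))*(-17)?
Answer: 51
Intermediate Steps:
o(A) = 1/(4 + A)
(o(-5)*(15/5))*(-17) = ((15/5)/(4 - 5))*(-17) = ((15*(⅕))/(-1))*(-17) = -1*3*(-17) = -3*(-17) = 51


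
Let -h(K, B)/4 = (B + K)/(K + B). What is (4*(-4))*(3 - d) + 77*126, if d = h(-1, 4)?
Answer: 9590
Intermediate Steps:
h(K, B) = -4 (h(K, B) = -4*(B + K)/(K + B) = -4*(B + K)/(B + K) = -4*1 = -4)
d = -4
(4*(-4))*(3 - d) + 77*126 = (4*(-4))*(3 - 1*(-4)) + 77*126 = -16*(3 + 4) + 9702 = -16*7 + 9702 = -112 + 9702 = 9590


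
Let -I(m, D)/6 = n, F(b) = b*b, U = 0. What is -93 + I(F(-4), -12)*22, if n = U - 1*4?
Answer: 435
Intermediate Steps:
F(b) = b²
n = -4 (n = 0 - 1*4 = 0 - 4 = -4)
I(m, D) = 24 (I(m, D) = -6*(-4) = 24)
-93 + I(F(-4), -12)*22 = -93 + 24*22 = -93 + 528 = 435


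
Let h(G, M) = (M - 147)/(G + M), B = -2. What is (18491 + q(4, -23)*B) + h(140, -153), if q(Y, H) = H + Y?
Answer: 241177/13 ≈ 18552.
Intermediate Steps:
h(G, M) = (-147 + M)/(G + M)
(18491 + q(4, -23)*B) + h(140, -153) = (18491 + (-23 + 4)*(-2)) + (-147 - 153)/(140 - 153) = (18491 - 19*(-2)) - 300/(-13) = (18491 + 38) - 1/13*(-300) = 18529 + 300/13 = 241177/13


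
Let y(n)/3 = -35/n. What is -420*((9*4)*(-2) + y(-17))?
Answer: 469980/17 ≈ 27646.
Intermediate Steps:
y(n) = -105/n (y(n) = 3*(-35/n) = -105/n)
-420*((9*4)*(-2) + y(-17)) = -420*((9*4)*(-2) - 105/(-17)) = -420*(36*(-2) - 105*(-1/17)) = -420*(-72 + 105/17) = -420*(-1119/17) = 469980/17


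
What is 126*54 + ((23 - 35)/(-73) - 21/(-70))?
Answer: 4967259/730 ≈ 6804.5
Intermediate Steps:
126*54 + ((23 - 35)/(-73) - 21/(-70)) = 6804 + (-12*(-1/73) - 21*(-1/70)) = 6804 + (12/73 + 3/10) = 6804 + 339/730 = 4967259/730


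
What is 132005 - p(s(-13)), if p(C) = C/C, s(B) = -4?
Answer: 132004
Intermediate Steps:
p(C) = 1
132005 - p(s(-13)) = 132005 - 1*1 = 132005 - 1 = 132004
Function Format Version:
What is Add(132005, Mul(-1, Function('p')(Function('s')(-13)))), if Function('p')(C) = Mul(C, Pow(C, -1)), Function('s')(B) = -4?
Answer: 132004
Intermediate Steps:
Function('p')(C) = 1
Add(132005, Mul(-1, Function('p')(Function('s')(-13)))) = Add(132005, Mul(-1, 1)) = Add(132005, -1) = 132004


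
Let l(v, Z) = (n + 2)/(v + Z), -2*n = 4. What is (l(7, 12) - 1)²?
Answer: 1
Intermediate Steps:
n = -2 (n = -½*4 = -2)
l(v, Z) = 0 (l(v, Z) = (-2 + 2)/(v + Z) = 0/(Z + v) = 0)
(l(7, 12) - 1)² = (0 - 1)² = (-1)² = 1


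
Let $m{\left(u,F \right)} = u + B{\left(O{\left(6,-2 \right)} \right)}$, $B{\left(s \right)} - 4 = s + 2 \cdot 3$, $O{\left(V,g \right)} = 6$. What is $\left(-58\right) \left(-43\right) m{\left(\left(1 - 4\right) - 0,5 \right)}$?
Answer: $32422$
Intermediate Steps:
$B{\left(s \right)} = 10 + s$ ($B{\left(s \right)} = 4 + \left(s + 2 \cdot 3\right) = 4 + \left(s + 6\right) = 4 + \left(6 + s\right) = 10 + s$)
$m{\left(u,F \right)} = 16 + u$ ($m{\left(u,F \right)} = u + \left(10 + 6\right) = u + 16 = 16 + u$)
$\left(-58\right) \left(-43\right) m{\left(\left(1 - 4\right) - 0,5 \right)} = \left(-58\right) \left(-43\right) \left(16 + \left(\left(1 - 4\right) - 0\right)\right) = 2494 \left(16 + \left(-3 + \left(-1 + 1\right)\right)\right) = 2494 \left(16 + \left(-3 + 0\right)\right) = 2494 \left(16 - 3\right) = 2494 \cdot 13 = 32422$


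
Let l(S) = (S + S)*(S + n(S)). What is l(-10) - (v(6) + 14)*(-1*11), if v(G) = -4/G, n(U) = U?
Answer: 1640/3 ≈ 546.67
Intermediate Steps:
l(S) = 4*S² (l(S) = (S + S)*(S + S) = (2*S)*(2*S) = 4*S²)
l(-10) - (v(6) + 14)*(-1*11) = 4*(-10)² - (-4/6 + 14)*(-1*11) = 4*100 - (-4*⅙ + 14)*(-11) = 400 - (-⅔ + 14)*(-11) = 400 - 40*(-11)/3 = 400 - 1*(-440/3) = 400 + 440/3 = 1640/3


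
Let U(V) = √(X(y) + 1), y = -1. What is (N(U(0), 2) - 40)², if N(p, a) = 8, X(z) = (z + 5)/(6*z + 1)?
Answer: 1024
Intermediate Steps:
X(z) = (5 + z)/(1 + 6*z)
U(V) = √5/5 (U(V) = √((5 - 1)/(1 + 6*(-1)) + 1) = √(4/(1 - 6) + 1) = √(4/(-5) + 1) = √(-⅕*4 + 1) = √(-⅘ + 1) = √(⅕) = √5/5)
(N(U(0), 2) - 40)² = (8 - 40)² = (-32)² = 1024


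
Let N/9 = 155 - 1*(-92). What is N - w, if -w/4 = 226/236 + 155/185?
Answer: 4868487/2183 ≈ 2230.2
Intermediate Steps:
N = 2223 (N = 9*(155 - 1*(-92)) = 9*(155 + 92) = 9*247 = 2223)
w = -15678/2183 (w = -4*(226/236 + 155/185) = -4*(226*(1/236) + 155*(1/185)) = -4*(113/118 + 31/37) = -4*7839/4366 = -15678/2183 ≈ -7.1819)
N - w = 2223 - 1*(-15678/2183) = 2223 + 15678/2183 = 4868487/2183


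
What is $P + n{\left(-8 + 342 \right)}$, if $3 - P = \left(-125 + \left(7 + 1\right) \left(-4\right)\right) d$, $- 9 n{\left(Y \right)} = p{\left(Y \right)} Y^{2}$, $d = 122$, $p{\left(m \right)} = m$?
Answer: $- \frac{37087291}{9} \approx -4.1208 \cdot 10^{6}$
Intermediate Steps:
$n{\left(Y \right)} = - \frac{Y^{3}}{9}$ ($n{\left(Y \right)} = - \frac{Y Y^{2}}{9} = - \frac{Y^{3}}{9}$)
$P = 19157$ ($P = 3 - \left(-125 + \left(7 + 1\right) \left(-4\right)\right) 122 = 3 - \left(-125 + 8 \left(-4\right)\right) 122 = 3 - \left(-125 - 32\right) 122 = 3 - \left(-157\right) 122 = 3 - -19154 = 3 + 19154 = 19157$)
$P + n{\left(-8 + 342 \right)} = 19157 - \frac{\left(-8 + 342\right)^{3}}{9} = 19157 - \frac{334^{3}}{9} = 19157 - \frac{37259704}{9} = - \frac{37087291}{9}$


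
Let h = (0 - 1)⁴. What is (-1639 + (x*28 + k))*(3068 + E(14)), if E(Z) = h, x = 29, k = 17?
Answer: -2485890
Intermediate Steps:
h = 1 (h = (-1)⁴ = 1)
E(Z) = 1
(-1639 + (x*28 + k))*(3068 + E(14)) = (-1639 + (29*28 + 17))*(3068 + 1) = (-1639 + (812 + 17))*3069 = (-1639 + 829)*3069 = -810*3069 = -2485890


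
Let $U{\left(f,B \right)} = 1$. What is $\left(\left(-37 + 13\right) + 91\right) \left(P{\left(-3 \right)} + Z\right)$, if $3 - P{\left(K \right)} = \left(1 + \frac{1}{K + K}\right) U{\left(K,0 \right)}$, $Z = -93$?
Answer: $- \frac{36515}{6} \approx -6085.8$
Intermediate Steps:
$P{\left(K \right)} = 2 - \frac{1}{2 K}$ ($P{\left(K \right)} = 3 - \left(1 + \frac{1}{K + K}\right) 1 = 3 - \left(1 + \frac{1}{2 K}\right) 1 = 3 - \left(1 + \frac{1}{2 K}\right) = 2 - \frac{1}{2 K}$)
$\left(\left(-37 + 13\right) + 91\right) \left(P{\left(-3 \right)} + Z\right) = \left(\left(-37 + 13\right) + 91\right) \left(\left(2 - \frac{1}{2 \left(-3\right)}\right) - 93\right) = \left(-24 + 91\right) \left(\left(2 - - \frac{1}{6}\right) - 93\right) = 67 \left(\left(2 + \frac{1}{6}\right) - 93\right) = 67 \left(\frac{13}{6} - 93\right) = 67 \left(- \frac{545}{6}\right) = - \frac{36515}{6}$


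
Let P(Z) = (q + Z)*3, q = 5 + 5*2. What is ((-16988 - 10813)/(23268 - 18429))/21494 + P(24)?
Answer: 4056359907/34669822 ≈ 117.00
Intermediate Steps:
q = 15 (q = 5 + 10 = 15)
P(Z) = 45 + 3*Z (P(Z) = (15 + Z)*3 = 45 + 3*Z)
((-16988 - 10813)/(23268 - 18429))/21494 + P(24) = ((-16988 - 10813)/(23268 - 18429))/21494 + (45 + 3*24) = -27801/4839*(1/21494) + (45 + 72) = -27801*1/4839*(1/21494) + 117 = -9267/1613*1/21494 + 117 = -9267/34669822 + 117 = 4056359907/34669822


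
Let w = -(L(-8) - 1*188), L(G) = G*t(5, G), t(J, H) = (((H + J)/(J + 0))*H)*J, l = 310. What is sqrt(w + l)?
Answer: sqrt(690) ≈ 26.268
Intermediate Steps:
t(J, H) = H*(H + J) (t(J, H) = (((H + J)/J)*H)*J = (H*(H + J)/J)*J = H*(H + J))
L(G) = G**2*(5 + G) (L(G) = G*(G*(G + 5)) = G*(G*(5 + G)) = G**2*(5 + G))
w = 380 (w = -((-8)**2*(5 - 8) - 1*188) = -(64*(-3) - 188) = -(-192 - 188) = -1*(-380) = 380)
sqrt(w + l) = sqrt(380 + 310) = sqrt(690)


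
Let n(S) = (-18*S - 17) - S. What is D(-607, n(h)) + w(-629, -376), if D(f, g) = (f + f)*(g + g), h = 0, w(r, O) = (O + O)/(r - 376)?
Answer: 41483132/1005 ≈ 41277.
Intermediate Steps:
w(r, O) = 2*O/(-376 + r) (w(r, O) = (2*O)/(-376 + r) = 2*O/(-376 + r))
n(S) = -17 - 19*S (n(S) = (-17 - 18*S) - S = -17 - 19*S)
D(f, g) = 4*f*g (D(f, g) = (2*f)*(2*g) = 4*f*g)
D(-607, n(h)) + w(-629, -376) = 4*(-607)*(-17 - 19*0) + 2*(-376)/(-376 - 629) = 4*(-607)*(-17 + 0) + 2*(-376)/(-1005) = 4*(-607)*(-17) + 2*(-376)*(-1/1005) = 41276 + 752/1005 = 41483132/1005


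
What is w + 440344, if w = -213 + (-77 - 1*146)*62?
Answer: 426305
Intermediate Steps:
w = -14039 (w = -213 + (-77 - 146)*62 = -213 - 223*62 = -213 - 13826 = -14039)
w + 440344 = -14039 + 440344 = 426305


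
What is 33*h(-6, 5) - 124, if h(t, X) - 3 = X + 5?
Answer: 305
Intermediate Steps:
h(t, X) = 8 + X (h(t, X) = 3 + (X + 5) = 3 + (5 + X) = 8 + X)
33*h(-6, 5) - 124 = 33*(8 + 5) - 124 = 33*13 - 124 = 429 - 124 = 305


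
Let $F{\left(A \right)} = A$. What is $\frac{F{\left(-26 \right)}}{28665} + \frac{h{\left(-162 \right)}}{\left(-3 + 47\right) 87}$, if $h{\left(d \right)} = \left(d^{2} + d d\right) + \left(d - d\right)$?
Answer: $\frac{9644032}{703395} \approx 13.711$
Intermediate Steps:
$h{\left(d \right)} = 2 d^{2}$ ($h{\left(d \right)} = \left(d^{2} + d^{2}\right) + 0 = 2 d^{2} + 0 = 2 d^{2}$)
$\frac{F{\left(-26 \right)}}{28665} + \frac{h{\left(-162 \right)}}{\left(-3 + 47\right) 87} = - \frac{26}{28665} + \frac{2 \left(-162\right)^{2}}{\left(-3 + 47\right) 87} = \left(-26\right) \frac{1}{28665} + \frac{2 \cdot 26244}{44 \cdot 87} = - \frac{2}{2205} + \frac{52488}{3828} = - \frac{2}{2205} + 52488 \cdot \frac{1}{3828} = - \frac{2}{2205} + \frac{4374}{319} = \frac{9644032}{703395}$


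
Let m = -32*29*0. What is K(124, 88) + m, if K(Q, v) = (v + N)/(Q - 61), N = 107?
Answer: 65/21 ≈ 3.0952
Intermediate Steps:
K(Q, v) = (107 + v)/(-61 + Q) (K(Q, v) = (v + 107)/(Q - 61) = (107 + v)/(-61 + Q))
m = 0 (m = -928*0 = 0)
K(124, 88) + m = (107 + 88)/(-61 + 124) + 0 = 195/63 + 0 = (1/63)*195 + 0 = 65/21 + 0 = 65/21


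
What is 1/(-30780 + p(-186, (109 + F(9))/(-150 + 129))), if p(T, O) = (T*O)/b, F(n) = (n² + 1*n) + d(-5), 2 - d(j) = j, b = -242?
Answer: -847/26077046 ≈ -3.2481e-5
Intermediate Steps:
d(j) = 2 - j
F(n) = 7 + n + n² (F(n) = (n² + 1*n) + (2 - 1*(-5)) = (n² + n) + (2 + 5) = (n + n²) + 7 = 7 + n + n²)
p(T, O) = -O*T/242 (p(T, O) = (T*O)/(-242) = (O*T)*(-1/242) = -O*T/242)
1/(-30780 + p(-186, (109 + F(9))/(-150 + 129))) = 1/(-30780 - 1/242*(109 + (7 + 9 + 9²))/(-150 + 129)*(-186)) = 1/(-30780 - 1/242*(109 + (7 + 9 + 81))/(-21)*(-186)) = 1/(-30780 - 1/242*(109 + 97)*(-1/21)*(-186)) = 1/(-30780 - 1/242*206*(-1/21)*(-186)) = 1/(-30780 - 1/242*(-206/21)*(-186)) = 1/(-30780 - 6386/847) = 1/(-26077046/847) = -847/26077046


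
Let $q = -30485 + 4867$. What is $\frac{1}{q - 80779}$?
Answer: $- \frac{1}{106397} \approx -9.3988 \cdot 10^{-6}$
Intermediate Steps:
$q = -25618$
$\frac{1}{q - 80779} = \frac{1}{-25618 - 80779} = \frac{1}{-106397} = - \frac{1}{106397}$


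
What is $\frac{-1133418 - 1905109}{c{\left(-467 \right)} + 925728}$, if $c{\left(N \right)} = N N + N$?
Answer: $- \frac{3038527}{1143350} \approx -2.6576$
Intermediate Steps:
$c{\left(N \right)} = N + N^{2}$ ($c{\left(N \right)} = N^{2} + N = N + N^{2}$)
$\frac{-1133418 - 1905109}{c{\left(-467 \right)} + 925728} = \frac{-1133418 - 1905109}{- 467 \left(1 - 467\right) + 925728} = - \frac{3038527}{\left(-467\right) \left(-466\right) + 925728} = - \frac{3038527}{217622 + 925728} = - \frac{3038527}{1143350}$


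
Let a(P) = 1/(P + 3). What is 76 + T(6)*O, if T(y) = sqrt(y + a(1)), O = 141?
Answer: 857/2 ≈ 428.50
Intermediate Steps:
a(P) = 1/(3 + P)
T(y) = sqrt(1/4 + y) (T(y) = sqrt(y + 1/(3 + 1)) = sqrt(y + 1/4) = sqrt(1/4 + y))
76 + T(6)*O = 76 + (sqrt(1 + 4*6)/2)*141 = 76 + (sqrt(1 + 24)/2)*141 = 76 + (sqrt(25)/2)*141 = 76 + ((1/2)*5)*141 = 76 + (5/2)*141 = 76 + 705/2 = 857/2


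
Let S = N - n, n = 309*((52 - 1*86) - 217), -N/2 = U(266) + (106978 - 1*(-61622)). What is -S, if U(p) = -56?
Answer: 259529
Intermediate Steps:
N = -337088 (N = -2*(-56 + (106978 - 1*(-61622))) = -2*(-56 + (106978 + 61622)) = -2*(-56 + 168600) = -2*168544 = -337088)
n = -77559 (n = 309*((52 - 86) - 217) = 309*(-34 - 217) = 309*(-251) = -77559)
S = -259529 (S = -337088 - 1*(-77559) = -337088 + 77559 = -259529)
-S = -1*(-259529) = 259529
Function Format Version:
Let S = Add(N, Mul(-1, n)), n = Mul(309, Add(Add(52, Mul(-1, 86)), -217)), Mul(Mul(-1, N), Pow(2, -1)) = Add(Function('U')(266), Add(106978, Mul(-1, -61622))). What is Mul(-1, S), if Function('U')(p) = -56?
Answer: 259529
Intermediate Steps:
N = -337088 (N = Mul(-2, Add(-56, Add(106978, Mul(-1, -61622)))) = Mul(-2, Add(-56, Add(106978, 61622))) = Mul(-2, Add(-56, 168600)) = Mul(-2, 168544) = -337088)
n = -77559 (n = Mul(309, Add(Add(52, -86), -217)) = Mul(309, Add(-34, -217)) = Mul(309, -251) = -77559)
S = -259529 (S = Add(-337088, Mul(-1, -77559)) = Add(-337088, 77559) = -259529)
Mul(-1, S) = Mul(-1, -259529) = 259529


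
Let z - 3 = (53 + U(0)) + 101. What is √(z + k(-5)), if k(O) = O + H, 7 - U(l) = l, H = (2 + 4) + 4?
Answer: 13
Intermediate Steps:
H = 10 (H = 6 + 4 = 10)
U(l) = 7 - l
k(O) = 10 + O (k(O) = O + 10 = 10 + O)
z = 164 (z = 3 + ((53 + (7 - 1*0)) + 101) = 3 + ((53 + (7 + 0)) + 101) = 3 + ((53 + 7) + 101) = 3 + (60 + 101) = 3 + 161 = 164)
√(z + k(-5)) = √(164 + (10 - 5)) = √(164 + 5) = √169 = 13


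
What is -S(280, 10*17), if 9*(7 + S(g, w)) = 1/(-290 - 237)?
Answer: 33202/4743 ≈ 7.0002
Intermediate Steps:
S(g, w) = -33202/4743 (S(g, w) = -7 + 1/(9*(-290 - 237)) = -7 + (1/9)/(-527) = -7 + (1/9)*(-1/527) = -7 - 1/4743 = -33202/4743)
-S(280, 10*17) = -1*(-33202/4743) = 33202/4743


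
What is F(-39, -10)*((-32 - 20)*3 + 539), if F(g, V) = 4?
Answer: 1532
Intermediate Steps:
F(-39, -10)*((-32 - 20)*3 + 539) = 4*((-32 - 20)*3 + 539) = 4*(-52*3 + 539) = 4*(-156 + 539) = 4*383 = 1532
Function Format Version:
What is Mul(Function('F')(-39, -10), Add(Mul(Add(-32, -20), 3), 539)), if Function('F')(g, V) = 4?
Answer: 1532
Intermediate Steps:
Mul(Function('F')(-39, -10), Add(Mul(Add(-32, -20), 3), 539)) = Mul(4, Add(Mul(Add(-32, -20), 3), 539)) = Mul(4, Add(Mul(-52, 3), 539)) = Mul(4, Add(-156, 539)) = Mul(4, 383) = 1532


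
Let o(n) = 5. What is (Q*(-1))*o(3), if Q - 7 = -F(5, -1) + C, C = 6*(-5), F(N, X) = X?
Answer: 110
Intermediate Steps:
C = -30
Q = -22 (Q = 7 + (-1*(-1) - 30) = 7 + (1 - 30) = 7 - 29 = -22)
(Q*(-1))*o(3) = -22*(-1)*5 = 22*5 = 110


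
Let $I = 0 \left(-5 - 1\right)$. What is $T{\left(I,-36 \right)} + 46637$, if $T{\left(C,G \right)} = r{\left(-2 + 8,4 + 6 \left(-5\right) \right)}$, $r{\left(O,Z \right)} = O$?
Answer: $46643$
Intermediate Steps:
$I = 0$ ($I = 0 \left(-6\right) = 0$)
$T{\left(C,G \right)} = 6$ ($T{\left(C,G \right)} = -2 + 8 = 6$)
$T{\left(I,-36 \right)} + 46637 = 6 + 46637 = 46643$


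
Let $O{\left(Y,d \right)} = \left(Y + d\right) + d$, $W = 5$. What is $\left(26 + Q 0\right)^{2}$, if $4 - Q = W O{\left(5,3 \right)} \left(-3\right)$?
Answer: $676$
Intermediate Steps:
$O{\left(Y,d \right)} = Y + 2 d$
$Q = 169$ ($Q = 4 - 5 \left(5 + 2 \cdot 3\right) \left(-3\right) = 4 - 5 \left(5 + 6\right) \left(-3\right) = 4 - 5 \cdot 11 \left(-3\right) = 4 - 55 \left(-3\right) = 4 - -165 = 4 + 165 = 169$)
$\left(26 + Q 0\right)^{2} = \left(26 + 169 \cdot 0\right)^{2} = \left(26 + 0\right)^{2} = 26^{2} = 676$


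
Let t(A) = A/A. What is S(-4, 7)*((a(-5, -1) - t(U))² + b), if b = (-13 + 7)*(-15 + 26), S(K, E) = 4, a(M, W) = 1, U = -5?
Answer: -264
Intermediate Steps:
t(A) = 1
b = -66 (b = -6*11 = -66)
S(-4, 7)*((a(-5, -1) - t(U))² + b) = 4*((1 - 1*1)² - 66) = 4*((1 - 1)² - 66) = 4*(0² - 66) = 4*(0 - 66) = 4*(-66) = -264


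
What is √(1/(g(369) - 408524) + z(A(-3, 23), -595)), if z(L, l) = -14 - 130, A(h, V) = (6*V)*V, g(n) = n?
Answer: I*√23989032987755/408155 ≈ 12.0*I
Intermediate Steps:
A(h, V) = 6*V²
z(L, l) = -144
√(1/(g(369) - 408524) + z(A(-3, 23), -595)) = √(1/(369 - 408524) - 144) = √(1/(-408155) - 144) = √(-1/408155 - 144) = √(-58774321/408155) = I*√23989032987755/408155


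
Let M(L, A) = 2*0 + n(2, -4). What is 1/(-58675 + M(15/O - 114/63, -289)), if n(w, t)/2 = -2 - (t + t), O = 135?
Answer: -1/58663 ≈ -1.7047e-5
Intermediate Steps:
n(w, t) = -4 - 4*t (n(w, t) = 2*(-2 - (t + t)) = 2*(-2 - 2*t) = -4 - 4*t)
M(L, A) = 12 (M(L, A) = 2*0 + (-4 - 4*(-4)) = 0 + (-4 + 16) = 0 + 12 = 12)
1/(-58675 + M(15/O - 114/63, -289)) = 1/(-58675 + 12) = 1/(-58663) = -1/58663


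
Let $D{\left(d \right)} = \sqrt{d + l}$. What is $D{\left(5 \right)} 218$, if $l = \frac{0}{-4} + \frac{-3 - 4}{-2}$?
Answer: $109 \sqrt{34} \approx 635.57$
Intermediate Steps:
$l = \frac{7}{2}$ ($l = 0 \left(- \frac{1}{4}\right) + \left(-3 - 4\right) \left(- \frac{1}{2}\right) = 0 - - \frac{7}{2} = 0 + \frac{7}{2} = \frac{7}{2} \approx 3.5$)
$D{\left(d \right)} = \sqrt{\frac{7}{2} + d}$ ($D{\left(d \right)} = \sqrt{d + \frac{7}{2}} = \sqrt{\frac{7}{2} + d}$)
$D{\left(5 \right)} 218 = \frac{\sqrt{14 + 4 \cdot 5}}{2} \cdot 218 = \frac{\sqrt{14 + 20}}{2} \cdot 218 = \frac{\sqrt{34}}{2} \cdot 218 = 109 \sqrt{34}$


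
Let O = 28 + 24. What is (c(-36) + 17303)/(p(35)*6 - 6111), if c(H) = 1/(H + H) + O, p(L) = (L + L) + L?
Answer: -1249559/394632 ≈ -3.1664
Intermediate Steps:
p(L) = 3*L (p(L) = 2*L + L = 3*L)
O = 52
c(H) = 52 + 1/(2*H) (c(H) = 1/(H + H) + 52 = 1/(2*H) + 52 = 52 + 1/(2*H))
(c(-36) + 17303)/(p(35)*6 - 6111) = ((52 + (½)/(-36)) + 17303)/((3*35)*6 - 6111) = ((52 + (½)*(-1/36)) + 17303)/(105*6 - 6111) = ((52 - 1/72) + 17303)/(630 - 6111) = (3743/72 + 17303)/(-5481) = (1249559/72)*(-1/5481) = -1249559/394632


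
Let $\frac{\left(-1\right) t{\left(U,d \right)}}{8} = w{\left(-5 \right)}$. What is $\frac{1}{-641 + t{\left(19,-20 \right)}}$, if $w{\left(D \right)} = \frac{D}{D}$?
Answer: $- \frac{1}{649} \approx -0.0015408$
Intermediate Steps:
$w{\left(D \right)} = 1$
$t{\left(U,d \right)} = -8$ ($t{\left(U,d \right)} = \left(-8\right) 1 = -8$)
$\frac{1}{-641 + t{\left(19,-20 \right)}} = \frac{1}{-641 - 8} = \frac{1}{-649} = - \frac{1}{649}$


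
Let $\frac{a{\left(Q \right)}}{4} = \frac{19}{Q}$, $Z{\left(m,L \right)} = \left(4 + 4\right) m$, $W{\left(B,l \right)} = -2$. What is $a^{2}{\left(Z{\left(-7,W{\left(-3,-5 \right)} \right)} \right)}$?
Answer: $\frac{361}{196} \approx 1.8418$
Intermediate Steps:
$Z{\left(m,L \right)} = 8 m$
$a{\left(Q \right)} = \frac{76}{Q}$ ($a{\left(Q \right)} = 4 \frac{19}{Q} = \frac{76}{Q}$)
$a^{2}{\left(Z{\left(-7,W{\left(-3,-5 \right)} \right)} \right)} = \left(\frac{76}{8 \left(-7\right)}\right)^{2} = \left(\frac{76}{-56}\right)^{2} = \left(76 \left(- \frac{1}{56}\right)\right)^{2} = \left(- \frac{19}{14}\right)^{2} = \frac{361}{196}$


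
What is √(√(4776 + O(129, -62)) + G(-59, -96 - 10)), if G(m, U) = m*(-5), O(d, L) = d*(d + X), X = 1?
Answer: √(295 + 9*√266) ≈ 21.019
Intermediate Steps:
O(d, L) = d*(1 + d) (O(d, L) = d*(d + 1) = d*(1 + d))
G(m, U) = -5*m
√(√(4776 + O(129, -62)) + G(-59, -96 - 10)) = √(√(4776 + 129*(1 + 129)) - 5*(-59)) = √(√(4776 + 129*130) + 295) = √(√(4776 + 16770) + 295) = √(√21546 + 295) = √(9*√266 + 295) = √(295 + 9*√266)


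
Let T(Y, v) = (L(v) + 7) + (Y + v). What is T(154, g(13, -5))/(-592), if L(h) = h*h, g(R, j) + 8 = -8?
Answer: -401/592 ≈ -0.67736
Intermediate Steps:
g(R, j) = -16 (g(R, j) = -8 - 8 = -16)
L(h) = h²
T(Y, v) = 7 + Y + v + v² (T(Y, v) = (v² + 7) + (Y + v) = (7 + v²) + (Y + v) = 7 + Y + v + v²)
T(154, g(13, -5))/(-592) = (7 + 154 - 16 + (-16)²)/(-592) = (7 + 154 - 16 + 256)*(-1/592) = 401*(-1/592) = -401/592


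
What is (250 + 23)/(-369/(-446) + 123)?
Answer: 40586/18409 ≈ 2.2047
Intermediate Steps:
(250 + 23)/(-369/(-446) + 123) = 273/(-369*(-1/446) + 123) = 273/(369/446 + 123) = 273/(55227/446) = 273*(446/55227) = 40586/18409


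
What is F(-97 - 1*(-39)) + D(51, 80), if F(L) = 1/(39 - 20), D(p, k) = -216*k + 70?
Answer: -326989/19 ≈ -17210.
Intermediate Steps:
D(p, k) = 70 - 216*k
F(L) = 1/19
F(-97 - 1*(-39)) + D(51, 80) = 1/19 + (70 - 216*80) = 1/19 + (70 - 17280) = 1/19 - 17210 = -326989/19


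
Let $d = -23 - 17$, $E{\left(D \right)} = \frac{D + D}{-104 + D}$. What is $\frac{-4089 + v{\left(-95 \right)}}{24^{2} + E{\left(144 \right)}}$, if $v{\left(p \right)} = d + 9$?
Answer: $- \frac{5150}{729} \approx -7.0645$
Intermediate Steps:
$E{\left(D \right)} = \frac{2 D}{-104 + D}$
$d = -40$ ($d = -23 - 17 = -40$)
$v{\left(p \right)} = -31$ ($v{\left(p \right)} = -40 + 9 = -31$)
$\frac{-4089 + v{\left(-95 \right)}}{24^{2} + E{\left(144 \right)}} = \frac{-4089 - 31}{24^{2} + 2 \cdot 144 \frac{1}{-104 + 144}} = - \frac{4120}{576 + 2 \cdot 144 \cdot \frac{1}{40}} = - \frac{4120}{576 + \frac{36}{5}} = - \frac{4120}{\frac{2916}{5}} = \left(-4120\right) \frac{5}{2916} = - \frac{5150}{729}$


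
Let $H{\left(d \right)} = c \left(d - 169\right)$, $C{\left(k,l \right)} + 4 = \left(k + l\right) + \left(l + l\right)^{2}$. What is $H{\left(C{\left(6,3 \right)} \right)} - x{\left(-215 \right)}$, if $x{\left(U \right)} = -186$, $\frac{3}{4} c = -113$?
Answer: $\frac{58414}{3} \approx 19471.0$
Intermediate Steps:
$c = - \frac{452}{3}$ ($c = \frac{4}{3} \left(-113\right) = - \frac{452}{3} \approx -150.67$)
$C{\left(k,l \right)} = -4 + k + l + 4 l^{2}$ ($C{\left(k,l \right)} = -4 + \left(\left(k + l\right) + \left(l + l\right)^{2}\right) = -4 + \left(\left(k + l\right) + \left(2 l\right)^{2}\right) = -4 + \left(\left(k + l\right) + 4 l^{2}\right) = -4 + \left(k + l + 4 l^{2}\right) = -4 + k + l + 4 l^{2}$)
$H{\left(d \right)} = \frac{76388}{3} - \frac{452 d}{3}$ ($H{\left(d \right)} = - \frac{452 \left(d - 169\right)}{3} = - \frac{452 \left(-169 + d\right)}{3} = \frac{76388}{3} - \frac{452 d}{3}$)
$H{\left(C{\left(6,3 \right)} \right)} - x{\left(-215 \right)} = \left(\frac{76388}{3} - \frac{452 \left(-4 + 6 + 3 + 4 \cdot 3^{2}\right)}{3}\right) - -186 = \left(\frac{76388}{3} - \frac{452 \left(-4 + 6 + 3 + 4 \cdot 9\right)}{3}\right) + 186 = \left(\frac{76388}{3} - \frac{452 \left(-4 + 6 + 3 + 36\right)}{3}\right) + 186 = \left(\frac{76388}{3} - \frac{18532}{3}\right) + 186 = \frac{57856}{3} + 186 = \frac{58414}{3}$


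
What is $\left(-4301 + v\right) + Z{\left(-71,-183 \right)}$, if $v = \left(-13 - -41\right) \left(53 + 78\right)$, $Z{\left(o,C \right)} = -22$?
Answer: $-655$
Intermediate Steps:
$v = 3668$ ($v = \left(-13 + 41\right) 131 = 28 \cdot 131 = 3668$)
$\left(-4301 + v\right) + Z{\left(-71,-183 \right)} = \left(-4301 + 3668\right) - 22 = -633 - 22 = -655$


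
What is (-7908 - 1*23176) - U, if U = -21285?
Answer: -9799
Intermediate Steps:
(-7908 - 1*23176) - U = (-7908 - 1*23176) - 1*(-21285) = (-7908 - 23176) + 21285 = -31084 + 21285 = -9799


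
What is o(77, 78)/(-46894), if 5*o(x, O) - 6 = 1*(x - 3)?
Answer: -8/23447 ≈ -0.00034120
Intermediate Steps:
o(x, O) = 3/5 + x/5 (o(x, O) = 6/5 + (1*(x - 3))/5 = 6/5 + (1*(-3 + x))/5 = 6/5 + (-3 + x)/5 = 6/5 + (-3/5 + x/5) = 3/5 + x/5)
o(77, 78)/(-46894) = (3/5 + (1/5)*77)/(-46894) = (3/5 + 77/5)*(-1/46894) = 16*(-1/46894) = -8/23447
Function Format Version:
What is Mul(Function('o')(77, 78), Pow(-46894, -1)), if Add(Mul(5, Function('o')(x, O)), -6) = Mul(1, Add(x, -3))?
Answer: Rational(-8, 23447) ≈ -0.00034120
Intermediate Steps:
Function('o')(x, O) = Add(Rational(3, 5), Mul(Rational(1, 5), x)) (Function('o')(x, O) = Add(Rational(6, 5), Mul(Rational(1, 5), Mul(1, Add(x, -3)))) = Add(Rational(6, 5), Mul(Rational(1, 5), Mul(1, Add(-3, x)))) = Add(Rational(6, 5), Mul(Rational(1, 5), Add(-3, x))) = Add(Rational(6, 5), Add(Rational(-3, 5), Mul(Rational(1, 5), x))) = Add(Rational(3, 5), Mul(Rational(1, 5), x)))
Mul(Function('o')(77, 78), Pow(-46894, -1)) = Mul(Add(Rational(3, 5), Mul(Rational(1, 5), 77)), Pow(-46894, -1)) = Mul(Add(Rational(3, 5), Rational(77, 5)), Rational(-1, 46894)) = Mul(16, Rational(-1, 46894)) = Rational(-8, 23447)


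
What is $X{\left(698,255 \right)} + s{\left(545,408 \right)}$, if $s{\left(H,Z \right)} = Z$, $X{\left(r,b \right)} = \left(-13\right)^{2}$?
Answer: $577$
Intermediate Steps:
$X{\left(r,b \right)} = 169$
$X{\left(698,255 \right)} + s{\left(545,408 \right)} = 169 + 408 = 577$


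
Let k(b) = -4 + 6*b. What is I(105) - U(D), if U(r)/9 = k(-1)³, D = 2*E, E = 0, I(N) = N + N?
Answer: 9210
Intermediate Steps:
I(N) = 2*N
D = 0 (D = 2*0 = 0)
U(r) = -9000 (U(r) = 9*(-4 + 6*(-1))³ = 9*(-4 - 6)³ = 9*(-10)³ = 9*(-1000) = -9000)
I(105) - U(D) = 2*105 - 1*(-9000) = 210 + 9000 = 9210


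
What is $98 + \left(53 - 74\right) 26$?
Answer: $-448$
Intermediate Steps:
$98 + \left(53 - 74\right) 26 = 98 - 546 = -448$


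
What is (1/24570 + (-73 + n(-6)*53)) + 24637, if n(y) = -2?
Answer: 600933061/24570 ≈ 24458.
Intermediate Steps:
(1/24570 + (-73 + n(-6)*53)) + 24637 = (1/24570 + (-73 - 2*53)) + 24637 = (1/24570 + (-73 - 106)) + 24637 = (1/24570 - 179) + 24637 = -4398029/24570 + 24637 = 600933061/24570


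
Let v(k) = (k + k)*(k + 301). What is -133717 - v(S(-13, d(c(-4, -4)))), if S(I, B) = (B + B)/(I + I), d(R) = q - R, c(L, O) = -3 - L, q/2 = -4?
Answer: -22668769/169 ≈ -1.3413e+5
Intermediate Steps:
q = -8 (q = 2*(-4) = -8)
d(R) = -8 - R
S(I, B) = B/I (S(I, B) = (2*B)/((2*I)) = (2*B)*(1/(2*I)) = B/I)
v(k) = 2*k*(301 + k) (v(k) = (2*k)*(301 + k) = 2*k*(301 + k))
-133717 - v(S(-13, d(c(-4, -4)))) = -133717 - 2*(-8 - (-3 - 1*(-4)))/(-13)*(301 + (-8 - (-3 - 1*(-4)))/(-13)) = -133717 - 2*(-8 - (-3 + 4))*(-1/13)*(301 + (-8 - (-3 + 4))*(-1/13)) = -133717 - 2*(-8 - 1*1)*(-1/13)*(301 + (-8 - 1*1)*(-1/13)) = -133717 - 2*(-8 - 1)*(-1/13)*(301 + (-8 - 1)*(-1/13)) = -133717 - 2*(-9*(-1/13))*(301 - 9*(-1/13)) = -133717 - 2*9*(301 + 9/13)/13 = -133717 - 2*9*3922/(13*13) = -133717 - 1*70596/169 = -133717 - 70596/169 = -22668769/169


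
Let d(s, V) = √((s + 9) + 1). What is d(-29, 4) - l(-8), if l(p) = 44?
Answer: -44 + I*√19 ≈ -44.0 + 4.3589*I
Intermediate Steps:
d(s, V) = √(10 + s) (d(s, V) = √((9 + s) + 1) = √(10 + s))
d(-29, 4) - l(-8) = √(10 - 29) - 1*44 = √(-19) - 44 = I*√19 - 44 = -44 + I*√19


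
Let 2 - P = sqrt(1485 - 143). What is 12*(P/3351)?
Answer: 8/1117 - 4*sqrt(1342)/1117 ≈ -0.12402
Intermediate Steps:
P = 2 - sqrt(1342) (P = 2 - sqrt(1485 - 143) = 2 - sqrt(1342) ≈ -34.633)
12*(P/3351) = 12*((2 - sqrt(1342))/3351) = 12*((2 - sqrt(1342))*(1/3351)) = 12*(2/3351 - sqrt(1342)/3351) = 8/1117 - 4*sqrt(1342)/1117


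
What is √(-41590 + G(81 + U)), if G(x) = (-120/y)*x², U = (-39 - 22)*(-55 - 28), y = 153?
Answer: I*√54088077030/51 ≈ 4560.2*I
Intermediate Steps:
U = 5063 (U = -61*(-83) = 5063)
G(x) = -40*x²/51 (G(x) = (-120/153)*x² = (-120*1/153)*x² = -40*x²/51)
√(-41590 + G(81 + U)) = √(-41590 - 40*(81 + 5063)²/51) = √(-41590 - 40/51*5144²) = √(-41590 - 40/51*26460736) = √(-41590 - 1058429440/51) = √(-1060550530/51) = I*√54088077030/51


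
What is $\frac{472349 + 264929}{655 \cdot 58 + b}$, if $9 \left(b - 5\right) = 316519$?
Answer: $\frac{3317751}{329237} \approx 10.077$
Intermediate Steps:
$b = \frac{316564}{9}$ ($b = 5 + \frac{1}{9} \cdot 316519 = 5 + \frac{316519}{9} = \frac{316564}{9} \approx 35174.0$)
$\frac{472349 + 264929}{655 \cdot 58 + b} = \frac{472349 + 264929}{655 \cdot 58 + \frac{316564}{9}} = \frac{737278}{37990 + \frac{316564}{9}} = \frac{737278}{\frac{658474}{9}} = 737278 \cdot \frac{9}{658474} = \frac{3317751}{329237}$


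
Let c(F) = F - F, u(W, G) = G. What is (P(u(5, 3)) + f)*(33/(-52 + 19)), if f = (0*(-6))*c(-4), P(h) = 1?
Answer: -1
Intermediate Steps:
c(F) = 0
f = 0 (f = (0*(-6))*0 = 0*0 = 0)
(P(u(5, 3)) + f)*(33/(-52 + 19)) = (1 + 0)*(33/(-52 + 19)) = 1*(33/(-33)) = 1*(33*(-1/33)) = 1*(-1) = -1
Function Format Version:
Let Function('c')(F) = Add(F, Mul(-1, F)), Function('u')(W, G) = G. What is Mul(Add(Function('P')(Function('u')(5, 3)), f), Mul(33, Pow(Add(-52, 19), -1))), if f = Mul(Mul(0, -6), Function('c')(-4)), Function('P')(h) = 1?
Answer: -1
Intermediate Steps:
Function('c')(F) = 0
f = 0 (f = Mul(Mul(0, -6), 0) = Mul(0, 0) = 0)
Mul(Add(Function('P')(Function('u')(5, 3)), f), Mul(33, Pow(Add(-52, 19), -1))) = Mul(Add(1, 0), Mul(33, Pow(Add(-52, 19), -1))) = Mul(1, Mul(33, Pow(-33, -1))) = Mul(1, Mul(33, Rational(-1, 33))) = Mul(1, -1) = -1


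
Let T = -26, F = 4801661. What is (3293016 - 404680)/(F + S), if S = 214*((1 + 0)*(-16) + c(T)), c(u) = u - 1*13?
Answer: 2888336/4789891 ≈ 0.60301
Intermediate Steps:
c(u) = -13 + u (c(u) = u - 13 = -13 + u)
S = -11770 (S = 214*((1 + 0)*(-16) + (-13 - 26)) = 214*(1*(-16) - 39) = 214*(-16 - 39) = 214*(-55) = -11770)
(3293016 - 404680)/(F + S) = (3293016 - 404680)/(4801661 - 11770) = 2888336/4789891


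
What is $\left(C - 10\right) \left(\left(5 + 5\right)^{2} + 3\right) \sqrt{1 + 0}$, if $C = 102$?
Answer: $9476$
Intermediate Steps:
$\left(C - 10\right) \left(\left(5 + 5\right)^{2} + 3\right) \sqrt{1 + 0} = \left(102 - 10\right) \left(\left(5 + 5\right)^{2} + 3\right) \sqrt{1 + 0} = 92 \left(10^{2} + 3\right) \sqrt{1} = 92 \left(100 + 3\right) 1 = 92 \cdot 103 \cdot 1 = 92 \cdot 103 = 9476$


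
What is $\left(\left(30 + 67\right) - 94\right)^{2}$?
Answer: $9$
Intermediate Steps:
$\left(\left(30 + 67\right) - 94\right)^{2} = \left(97 - 94\right)^{2} = 3^{2} = 9$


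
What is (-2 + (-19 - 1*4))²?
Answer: 625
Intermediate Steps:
(-2 + (-19 - 1*4))² = (-2 + (-19 - 4))² = (-2 - 23)² = (-25)² = 625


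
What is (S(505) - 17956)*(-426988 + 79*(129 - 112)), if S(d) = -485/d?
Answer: 771972331185/101 ≈ 7.6433e+9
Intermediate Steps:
(S(505) - 17956)*(-426988 + 79*(129 - 112)) = (-485/505 - 17956)*(-426988 + 79*(129 - 112)) = (-485*1/505 - 17956)*(-426988 + 79*17) = (-97/101 - 17956)*(-426988 + 1343) = -1813653/101*(-425645) = 771972331185/101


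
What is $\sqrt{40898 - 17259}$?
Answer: $\sqrt{23639} \approx 153.75$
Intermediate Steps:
$\sqrt{40898 - 17259} = \sqrt{23639}$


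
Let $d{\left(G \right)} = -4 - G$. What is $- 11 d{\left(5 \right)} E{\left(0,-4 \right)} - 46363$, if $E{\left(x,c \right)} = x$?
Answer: $-46363$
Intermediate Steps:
$- 11 d{\left(5 \right)} E{\left(0,-4 \right)} - 46363 = - 11 \left(-4 - 5\right) 0 - 46363 = \left(-11\right) \left(-9\right) 0 - 46363 = 99 \cdot 0 - 46363 = 0 - 46363 = -46363$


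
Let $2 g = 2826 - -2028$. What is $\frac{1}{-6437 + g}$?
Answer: $- \frac{1}{4010} \approx -0.00024938$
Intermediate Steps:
$g = 2427$ ($g = \frac{2826 - -2028}{2} = \frac{2826 + 2028}{2} = \frac{1}{2} \cdot 4854 = 2427$)
$\frac{1}{-6437 + g} = \frac{1}{-6437 + 2427} = \frac{1}{-4010} = - \frac{1}{4010}$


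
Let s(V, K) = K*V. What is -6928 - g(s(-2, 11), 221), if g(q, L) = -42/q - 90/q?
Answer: -6934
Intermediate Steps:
g(q, L) = -132/q
-6928 - g(s(-2, 11), 221) = -6928 - (-132)/(11*(-2)) = -6928 - (-132)/(-22) = -6928 - (-132)*(-1)/22 = -6928 - 1*6 = -6928 - 6 = -6934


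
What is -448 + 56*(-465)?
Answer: -26488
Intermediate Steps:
-448 + 56*(-465) = -448 - 26040 = -26488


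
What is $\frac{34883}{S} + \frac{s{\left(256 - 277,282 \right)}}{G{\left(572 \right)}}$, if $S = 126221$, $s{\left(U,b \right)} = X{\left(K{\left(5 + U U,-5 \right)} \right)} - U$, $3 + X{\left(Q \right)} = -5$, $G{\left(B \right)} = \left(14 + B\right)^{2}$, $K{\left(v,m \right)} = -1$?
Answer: $\frac{11980323541}{43343786516} \approx 0.2764$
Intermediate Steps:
$X{\left(Q \right)} = -8$ ($X{\left(Q \right)} = -3 - 5 = -8$)
$s{\left(U,b \right)} = -8 - U$
$\frac{34883}{S} + \frac{s{\left(256 - 277,282 \right)}}{G{\left(572 \right)}} = \frac{34883}{126221} + \frac{-8 - \left(256 - 277\right)}{\left(14 + 572\right)^{2}} = 34883 \cdot \frac{1}{126221} + \frac{-8 - -21}{586^{2}} = \frac{34883}{126221} + \frac{-8 + 21}{343396} = \frac{34883}{126221} + 13 \cdot \frac{1}{343396} = \frac{34883}{126221} + \frac{13}{343396} = \frac{11980323541}{43343786516}$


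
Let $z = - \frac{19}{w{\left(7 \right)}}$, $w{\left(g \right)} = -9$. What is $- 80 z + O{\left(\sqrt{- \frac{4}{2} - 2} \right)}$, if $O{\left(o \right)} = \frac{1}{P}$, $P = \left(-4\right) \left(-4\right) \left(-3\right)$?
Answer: $- \frac{24323}{144} \approx -168.91$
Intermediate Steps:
$z = \frac{19}{9}$ ($z = - \frac{19}{-9} = \left(-19\right) \left(- \frac{1}{9}\right) = \frac{19}{9} \approx 2.1111$)
$P = -48$ ($P = 16 \left(-3\right) = -48$)
$O{\left(o \right)} = - \frac{1}{48}$ ($O{\left(o \right)} = \frac{1}{-48} = - \frac{1}{48}$)
$- 80 z + O{\left(\sqrt{- \frac{4}{2} - 2} \right)} = \left(-80\right) \frac{19}{9} - \frac{1}{48} = - \frac{1520}{9} - \frac{1}{48} = - \frac{24323}{144}$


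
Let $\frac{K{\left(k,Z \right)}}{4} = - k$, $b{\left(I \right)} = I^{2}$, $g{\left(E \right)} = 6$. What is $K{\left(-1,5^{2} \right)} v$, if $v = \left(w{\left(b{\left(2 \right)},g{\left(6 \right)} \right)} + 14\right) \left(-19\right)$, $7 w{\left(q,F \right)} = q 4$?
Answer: $- \frac{8664}{7} \approx -1237.7$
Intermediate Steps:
$K{\left(k,Z \right)} = - 4 k$ ($K{\left(k,Z \right)} = 4 \left(- k\right) = - 4 k$)
$w{\left(q,F \right)} = \frac{4 q}{7}$ ($w{\left(q,F \right)} = \frac{q 4}{7} = \frac{4 q}{7}$)
$v = - \frac{2166}{7}$ ($v = \left(\frac{4 \cdot 2^{2}}{7} + 14\right) \left(-19\right) = \left(\frac{4}{7} \cdot 4 + 14\right) \left(-19\right) = \left(\frac{16}{7} + 14\right) \left(-19\right) = \frac{114}{7} \left(-19\right) = - \frac{2166}{7} \approx -309.43$)
$K{\left(-1,5^{2} \right)} v = \left(-4\right) \left(-1\right) \left(- \frac{2166}{7}\right) = 4 \left(- \frac{2166}{7}\right) = - \frac{8664}{7}$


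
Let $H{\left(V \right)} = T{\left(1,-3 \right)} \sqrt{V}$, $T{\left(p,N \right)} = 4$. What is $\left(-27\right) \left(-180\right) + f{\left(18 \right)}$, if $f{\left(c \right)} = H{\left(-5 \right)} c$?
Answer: $4860 + 72 i \sqrt{5} \approx 4860.0 + 161.0 i$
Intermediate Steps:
$H{\left(V \right)} = 4 \sqrt{V}$
$f{\left(c \right)} = 4 i c \sqrt{5}$ ($f{\left(c \right)} = 4 \sqrt{-5} c = 4 i \sqrt{5} c = 4 i c \sqrt{5}$)
$\left(-27\right) \left(-180\right) + f{\left(18 \right)} = \left(-27\right) \left(-180\right) + 4 i 18 \sqrt{5} = 4860 + 72 i \sqrt{5}$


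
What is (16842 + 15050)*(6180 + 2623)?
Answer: 280745276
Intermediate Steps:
(16842 + 15050)*(6180 + 2623) = 31892*8803 = 280745276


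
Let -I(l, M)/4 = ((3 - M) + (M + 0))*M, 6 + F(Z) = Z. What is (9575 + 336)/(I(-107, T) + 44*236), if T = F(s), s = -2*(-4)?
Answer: 9911/10360 ≈ 0.95666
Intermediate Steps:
s = 8
F(Z) = -6 + Z
T = 2 (T = -6 + 8 = 2)
I(l, M) = -12*M (I(l, M) = -4*((3 - M) + (M + 0))*M = -4*((3 - M) + M)*M = -12*M)
(9575 + 336)/(I(-107, T) + 44*236) = (9575 + 336)/(-12*2 + 44*236) = 9911/(-24 + 10384) = 9911/10360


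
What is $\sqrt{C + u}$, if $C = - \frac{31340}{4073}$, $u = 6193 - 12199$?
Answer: $\frac{i \sqrt{99763157794}}{4073} \approx 77.548 i$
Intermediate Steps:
$u = -6006$ ($u = 6193 - 12199 = -6006$)
$C = - \frac{31340}{4073}$ ($C = \left(-31340\right) \frac{1}{4073} = - \frac{31340}{4073} \approx -7.6946$)
$\sqrt{C + u} = \sqrt{- \frac{31340}{4073} - 6006} = \sqrt{- \frac{24493778}{4073}} = \frac{i \sqrt{99763157794}}{4073}$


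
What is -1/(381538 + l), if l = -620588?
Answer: 1/239050 ≈ 4.1832e-6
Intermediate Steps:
-1/(381538 + l) = -1/(381538 - 620588) = -1/(-239050) = -1*(-1/239050) = 1/239050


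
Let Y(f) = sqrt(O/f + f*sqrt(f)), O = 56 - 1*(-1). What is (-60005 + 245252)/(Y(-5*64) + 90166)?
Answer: 7409880/(3606640 + sqrt(5)*sqrt(-57 - 819200*I*sqrt(5))) ≈ 2.0533 + 0.0012176*I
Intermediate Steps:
O = 57 (O = 56 + 1 = 57)
Y(f) = sqrt(f**(3/2) + 57/f) (Y(f) = sqrt(57/f + f*sqrt(f)) = sqrt(57/f + f**(3/2)) = sqrt(f**(3/2) + 57/f))
(-60005 + 245252)/(Y(-5*64) + 90166) = (-60005 + 245252)/(sqrt((57 + (-5*64)**(5/2))/((-5*64))) + 90166) = 185247/(sqrt((57 + (-320)**(5/2))/(-320)) + 90166) = 185247/(sqrt(-(57 + 819200*I*sqrt(5))/320) + 90166) = 185247/(sqrt(-57/320 - 2560*I*sqrt(5)) + 90166) = 185247/(90166 + sqrt(-57/320 - 2560*I*sqrt(5)))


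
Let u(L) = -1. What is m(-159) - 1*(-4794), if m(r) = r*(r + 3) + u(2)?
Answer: 29597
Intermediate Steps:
m(r) = -1 + r*(3 + r) (m(r) = r*(r + 3) - 1 = r*(3 + r) - 1 = -1 + r*(3 + r))
m(-159) - 1*(-4794) = (-1 + (-159)² + 3*(-159)) - 1*(-4794) = (-1 + 25281 - 477) + 4794 = 24803 + 4794 = 29597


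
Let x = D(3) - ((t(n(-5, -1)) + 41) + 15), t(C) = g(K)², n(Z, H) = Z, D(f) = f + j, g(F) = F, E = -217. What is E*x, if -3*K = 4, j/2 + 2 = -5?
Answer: 134323/9 ≈ 14925.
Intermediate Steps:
j = -14 (j = -4 + 2*(-5) = -4 - 10 = -14)
K = -4/3 (K = -⅓*4 = -4/3 ≈ -1.3333)
D(f) = -14 + f (D(f) = f - 14 = -14 + f)
t(C) = 16/9 (t(C) = (-4/3)² = 16/9)
x = -619/9 (x = (-14 + 3) - ((16/9 + 41) + 15) = -11 - (385/9 + 15) = -11 - 1*520/9 = -11 - 520/9 = -619/9 ≈ -68.778)
E*x = -217*(-619/9) = 134323/9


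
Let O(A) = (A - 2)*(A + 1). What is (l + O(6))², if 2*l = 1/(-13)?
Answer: 528529/676 ≈ 781.85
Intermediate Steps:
O(A) = (1 + A)*(-2 + A) (O(A) = (-2 + A)*(1 + A) = (1 + A)*(-2 + A))
l = -1/26 (l = (½)/(-13) = (½)*(-1/13) = -1/26 ≈ -0.038462)
(l + O(6))² = (-1/26 + (-2 + 6² - 1*6))² = (-1/26 + (-2 + 36 - 6))² = (-1/26 + 28)² = (727/26)² = 528529/676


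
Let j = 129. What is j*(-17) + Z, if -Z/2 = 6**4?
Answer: -4785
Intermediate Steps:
Z = -2592 (Z = -2*6**4 = -2*1296 = -2592)
j*(-17) + Z = 129*(-17) - 2592 = -2193 - 2592 = -4785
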